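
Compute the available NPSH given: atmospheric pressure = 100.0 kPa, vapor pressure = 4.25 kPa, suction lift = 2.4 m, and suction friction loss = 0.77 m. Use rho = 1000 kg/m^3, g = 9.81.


NPSHa = p_atm/(rho*g) - z_s - hf_s - p_vap/(rho*g).
p_atm/(rho*g) = 100.0*1000 / (1000*9.81) = 10.194 m.
p_vap/(rho*g) = 4.25*1000 / (1000*9.81) = 0.433 m.
NPSHa = 10.194 - 2.4 - 0.77 - 0.433
      = 6.59 m.

6.59


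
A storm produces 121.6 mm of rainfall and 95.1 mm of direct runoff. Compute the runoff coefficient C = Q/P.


The runoff coefficient C = runoff depth / rainfall depth.
C = 95.1 / 121.6
  = 0.7821.

0.7821


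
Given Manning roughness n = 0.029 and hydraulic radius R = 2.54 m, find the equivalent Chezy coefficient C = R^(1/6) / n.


The Chezy coefficient relates to Manning's n through C = R^(1/6) / n.
R^(1/6) = 2.54^(1/6) = 1.168079.
C = 1.168079 / 0.029 = 40.28 m^(1/2)/s.

40.28


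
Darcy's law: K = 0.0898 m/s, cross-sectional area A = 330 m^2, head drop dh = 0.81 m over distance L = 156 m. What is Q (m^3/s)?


Darcy's law: Q = K * A * i, where i = dh/L.
Hydraulic gradient i = 0.81 / 156 = 0.005192.
Q = 0.0898 * 330 * 0.005192
  = 0.1539 m^3/s.

0.1539


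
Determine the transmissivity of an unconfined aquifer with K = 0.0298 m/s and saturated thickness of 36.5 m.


Transmissivity is defined as T = K * h.
T = 0.0298 * 36.5
  = 1.0877 m^2/s.

1.0877


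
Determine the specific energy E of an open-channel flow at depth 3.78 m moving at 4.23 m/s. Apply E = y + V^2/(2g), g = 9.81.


Specific energy E = y + V^2/(2g).
Velocity head = V^2/(2g) = 4.23^2 / (2*9.81) = 17.8929 / 19.62 = 0.912 m.
E = 3.78 + 0.912 = 4.692 m.

4.692


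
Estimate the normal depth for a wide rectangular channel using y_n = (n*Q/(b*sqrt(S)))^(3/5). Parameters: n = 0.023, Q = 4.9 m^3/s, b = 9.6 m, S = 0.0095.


We use the wide-channel approximation y_n = (n*Q/(b*sqrt(S)))^(3/5).
sqrt(S) = sqrt(0.0095) = 0.097468.
Numerator: n*Q = 0.023 * 4.9 = 0.1127.
Denominator: b*sqrt(S) = 9.6 * 0.097468 = 0.935693.
arg = 0.1204.
y_n = 0.1204^(3/5) = 0.2809 m.

0.2809


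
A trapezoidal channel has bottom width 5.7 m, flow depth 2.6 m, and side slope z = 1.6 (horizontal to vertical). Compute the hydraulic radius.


For a trapezoidal section with side slope z:
A = (b + z*y)*y = (5.7 + 1.6*2.6)*2.6 = 25.636 m^2.
P = b + 2*y*sqrt(1 + z^2) = 5.7 + 2*2.6*sqrt(1 + 1.6^2) = 15.511 m.
R = A/P = 25.636 / 15.511 = 1.6527 m.

1.6527


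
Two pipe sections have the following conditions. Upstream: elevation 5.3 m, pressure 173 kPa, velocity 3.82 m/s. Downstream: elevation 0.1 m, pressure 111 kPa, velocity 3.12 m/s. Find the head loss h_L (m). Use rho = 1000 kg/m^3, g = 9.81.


Total head at each section: H = z + p/(rho*g) + V^2/(2g).
H1 = 5.3 + 173*1000/(1000*9.81) + 3.82^2/(2*9.81)
   = 5.3 + 17.635 + 0.7438
   = 23.679 m.
H2 = 0.1 + 111*1000/(1000*9.81) + 3.12^2/(2*9.81)
   = 0.1 + 11.315 + 0.4961
   = 11.911 m.
h_L = H1 - H2 = 23.679 - 11.911 = 11.768 m.

11.768


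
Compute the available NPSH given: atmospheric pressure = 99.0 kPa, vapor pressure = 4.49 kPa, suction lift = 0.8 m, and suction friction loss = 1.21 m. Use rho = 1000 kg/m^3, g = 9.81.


NPSHa = p_atm/(rho*g) - z_s - hf_s - p_vap/(rho*g).
p_atm/(rho*g) = 99.0*1000 / (1000*9.81) = 10.092 m.
p_vap/(rho*g) = 4.49*1000 / (1000*9.81) = 0.458 m.
NPSHa = 10.092 - 0.8 - 1.21 - 0.458
      = 7.62 m.

7.62


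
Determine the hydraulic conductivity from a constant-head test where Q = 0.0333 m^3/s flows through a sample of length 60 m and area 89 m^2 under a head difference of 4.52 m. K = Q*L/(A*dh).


From K = Q*L / (A*dh):
Numerator: Q*L = 0.0333 * 60 = 1.998.
Denominator: A*dh = 89 * 4.52 = 402.28.
K = 1.998 / 402.28 = 0.004967 m/s.

0.004967


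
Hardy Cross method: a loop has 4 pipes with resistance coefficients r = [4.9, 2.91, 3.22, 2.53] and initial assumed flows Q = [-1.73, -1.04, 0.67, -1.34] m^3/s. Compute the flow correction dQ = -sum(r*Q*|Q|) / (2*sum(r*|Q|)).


Numerator terms (r*Q*|Q|): 4.9*-1.73*|-1.73| = -14.6652; 2.91*-1.04*|-1.04| = -3.1475; 3.22*0.67*|0.67| = 1.4455; 2.53*-1.34*|-1.34| = -4.5429.
Sum of numerator = -20.9101.
Denominator terms (r*|Q|): 4.9*|-1.73| = 8.477; 2.91*|-1.04| = 3.0264; 3.22*|0.67| = 2.1574; 2.53*|-1.34| = 3.3902.
2 * sum of denominator = 2 * 17.051 = 34.102.
dQ = --20.9101 / 34.102 = 0.6132 m^3/s.

0.6132


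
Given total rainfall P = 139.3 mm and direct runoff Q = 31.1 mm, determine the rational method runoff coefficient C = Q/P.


The runoff coefficient C = runoff depth / rainfall depth.
C = 31.1 / 139.3
  = 0.2233.

0.2233


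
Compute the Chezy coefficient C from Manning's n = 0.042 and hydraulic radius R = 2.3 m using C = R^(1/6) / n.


The Chezy coefficient relates to Manning's n through C = R^(1/6) / n.
R^(1/6) = 2.3^(1/6) = 1.148915.
C = 1.148915 / 0.042 = 27.36 m^(1/2)/s.

27.36


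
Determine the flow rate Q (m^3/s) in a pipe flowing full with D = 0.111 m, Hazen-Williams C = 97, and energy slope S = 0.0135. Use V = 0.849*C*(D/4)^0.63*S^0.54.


For a full circular pipe, R = D/4 = 0.111/4 = 0.0278 m.
V = 0.849 * 97 * 0.0278^0.63 * 0.0135^0.54
  = 0.849 * 97 * 0.104534 * 0.097809
  = 0.842 m/s.
Pipe area A = pi*D^2/4 = pi*0.111^2/4 = 0.0097 m^2.
Q = A * V = 0.0097 * 0.842 = 0.0081 m^3/s.

0.0081


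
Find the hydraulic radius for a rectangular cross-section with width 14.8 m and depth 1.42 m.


For a rectangular section:
Flow area A = b * y = 14.8 * 1.42 = 21.02 m^2.
Wetted perimeter P = b + 2y = 14.8 + 2*1.42 = 17.64 m.
Hydraulic radius R = A/P = 21.02 / 17.64 = 1.1914 m.

1.1914


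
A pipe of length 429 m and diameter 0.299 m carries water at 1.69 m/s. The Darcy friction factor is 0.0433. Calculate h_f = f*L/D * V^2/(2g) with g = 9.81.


Darcy-Weisbach equation: h_f = f * (L/D) * V^2/(2g).
f * L/D = 0.0433 * 429/0.299 = 62.1261.
V^2/(2g) = 1.69^2 / (2*9.81) = 2.8561 / 19.62 = 0.1456 m.
h_f = 62.1261 * 0.1456 = 9.044 m.

9.044


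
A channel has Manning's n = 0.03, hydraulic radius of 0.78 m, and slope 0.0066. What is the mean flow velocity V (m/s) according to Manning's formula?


Manning's equation gives V = (1/n) * R^(2/3) * S^(1/2).
First, compute R^(2/3) = 0.78^(2/3) = 0.8474.
Next, S^(1/2) = 0.0066^(1/2) = 0.08124.
Then 1/n = 1/0.03 = 33.33.
V = 33.33 * 0.8474 * 0.08124 = 2.2946 m/s.

2.2946


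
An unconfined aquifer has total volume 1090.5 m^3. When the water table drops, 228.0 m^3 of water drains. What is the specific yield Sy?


Specific yield Sy = Volume drained / Total volume.
Sy = 228.0 / 1090.5
   = 0.2091.

0.2091


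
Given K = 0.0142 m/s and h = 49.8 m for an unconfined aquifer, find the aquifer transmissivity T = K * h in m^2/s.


Transmissivity is defined as T = K * h.
T = 0.0142 * 49.8
  = 0.7072 m^2/s.

0.7072


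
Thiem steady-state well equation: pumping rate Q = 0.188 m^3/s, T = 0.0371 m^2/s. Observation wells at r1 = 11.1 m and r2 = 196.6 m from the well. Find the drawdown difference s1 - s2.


Thiem equation: s1 - s2 = Q/(2*pi*T) * ln(r2/r1).
ln(r2/r1) = ln(196.6/11.1) = 2.8742.
Q/(2*pi*T) = 0.188 / (2*pi*0.0371) = 0.188 / 0.2331 = 0.8065.
s1 - s2 = 0.8065 * 2.8742 = 2.3181 m.

2.3181


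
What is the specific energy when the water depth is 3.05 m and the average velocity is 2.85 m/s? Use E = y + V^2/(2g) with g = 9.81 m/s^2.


Specific energy E = y + V^2/(2g).
Velocity head = V^2/(2g) = 2.85^2 / (2*9.81) = 8.1225 / 19.62 = 0.414 m.
E = 3.05 + 0.414 = 3.464 m.

3.464


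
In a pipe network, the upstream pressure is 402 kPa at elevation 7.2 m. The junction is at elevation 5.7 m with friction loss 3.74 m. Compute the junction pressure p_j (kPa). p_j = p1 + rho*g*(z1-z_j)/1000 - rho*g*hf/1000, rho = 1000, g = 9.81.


Junction pressure: p_j = p1 + rho*g*(z1 - z_j)/1000 - rho*g*hf/1000.
Elevation term = 1000*9.81*(7.2 - 5.7)/1000 = 14.715 kPa.
Friction term = 1000*9.81*3.74/1000 = 36.689 kPa.
p_j = 402 + 14.715 - 36.689 = 380.03 kPa.

380.03


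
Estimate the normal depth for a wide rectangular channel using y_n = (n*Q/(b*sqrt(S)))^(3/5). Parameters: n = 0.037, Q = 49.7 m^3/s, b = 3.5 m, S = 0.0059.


We use the wide-channel approximation y_n = (n*Q/(b*sqrt(S)))^(3/5).
sqrt(S) = sqrt(0.0059) = 0.076811.
Numerator: n*Q = 0.037 * 49.7 = 1.8389.
Denominator: b*sqrt(S) = 3.5 * 0.076811 = 0.268839.
arg = 6.8401.
y_n = 6.8401^(3/5) = 3.1698 m.

3.1698


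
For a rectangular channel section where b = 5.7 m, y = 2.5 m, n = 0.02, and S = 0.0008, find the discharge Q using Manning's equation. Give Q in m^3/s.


For a rectangular channel, the cross-sectional area A = b * y = 5.7 * 2.5 = 14.25 m^2.
The wetted perimeter P = b + 2y = 5.7 + 2*2.5 = 10.7 m.
Hydraulic radius R = A/P = 14.25/10.7 = 1.3318 m.
Velocity V = (1/n)*R^(2/3)*S^(1/2) = (1/0.02)*1.3318^(2/3)*0.0008^(1/2) = 1.7119 m/s.
Discharge Q = A * V = 14.25 * 1.7119 = 24.394 m^3/s.

24.394


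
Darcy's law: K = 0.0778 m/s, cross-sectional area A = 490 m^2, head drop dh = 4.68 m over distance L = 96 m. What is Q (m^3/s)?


Darcy's law: Q = K * A * i, where i = dh/L.
Hydraulic gradient i = 4.68 / 96 = 0.04875.
Q = 0.0778 * 490 * 0.04875
  = 1.8584 m^3/s.

1.8584


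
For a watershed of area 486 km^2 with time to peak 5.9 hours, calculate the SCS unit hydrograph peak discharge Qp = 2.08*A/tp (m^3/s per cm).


SCS formula: Qp = 2.08 * A / tp.
Qp = 2.08 * 486 / 5.9
   = 1010.88 / 5.9
   = 171.34 m^3/s per cm.

171.34


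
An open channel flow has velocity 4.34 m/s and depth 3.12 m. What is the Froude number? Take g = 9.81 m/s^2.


The Froude number is defined as Fr = V / sqrt(g*y).
g*y = 9.81 * 3.12 = 30.6072.
sqrt(g*y) = sqrt(30.6072) = 5.5324.
Fr = 4.34 / 5.5324 = 0.7845.

0.7845


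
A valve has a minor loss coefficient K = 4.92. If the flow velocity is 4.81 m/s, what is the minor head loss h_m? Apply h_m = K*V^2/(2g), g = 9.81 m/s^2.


Minor loss formula: h_m = K * V^2/(2g).
V^2 = 4.81^2 = 23.1361.
V^2/(2g) = 23.1361 / 19.62 = 1.1792 m.
h_m = 4.92 * 1.1792 = 5.8017 m.

5.8017


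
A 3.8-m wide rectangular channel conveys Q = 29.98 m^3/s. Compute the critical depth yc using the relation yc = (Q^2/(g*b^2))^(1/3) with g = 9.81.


Using yc = (Q^2 / (g * b^2))^(1/3):
Q^2 = 29.98^2 = 898.8.
g * b^2 = 9.81 * 3.8^2 = 9.81 * 14.44 = 141.66.
Q^2 / (g*b^2) = 898.8 / 141.66 = 6.3448.
yc = 6.3448^(1/3) = 1.8513 m.

1.8513


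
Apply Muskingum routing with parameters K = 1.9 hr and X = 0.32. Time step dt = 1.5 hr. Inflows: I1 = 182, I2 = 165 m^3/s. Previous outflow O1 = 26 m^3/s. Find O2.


Muskingum coefficients:
denom = 2*K*(1-X) + dt = 2*1.9*(1-0.32) + 1.5 = 4.084.
C0 = (dt - 2*K*X)/denom = (1.5 - 2*1.9*0.32)/4.084 = 0.0695.
C1 = (dt + 2*K*X)/denom = (1.5 + 2*1.9*0.32)/4.084 = 0.665.
C2 = (2*K*(1-X) - dt)/denom = 0.2654.
O2 = C0*I2 + C1*I1 + C2*O1
   = 0.0695*165 + 0.665*182 + 0.2654*26
   = 139.41 m^3/s.

139.41


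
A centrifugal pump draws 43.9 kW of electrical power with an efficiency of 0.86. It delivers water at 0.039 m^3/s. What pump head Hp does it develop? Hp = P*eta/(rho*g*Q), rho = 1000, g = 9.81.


Pump head formula: Hp = P * eta / (rho * g * Q).
Numerator: P * eta = 43.9 * 1000 * 0.86 = 37754.0 W.
Denominator: rho * g * Q = 1000 * 9.81 * 0.039 = 382.59.
Hp = 37754.0 / 382.59 = 98.68 m.

98.68


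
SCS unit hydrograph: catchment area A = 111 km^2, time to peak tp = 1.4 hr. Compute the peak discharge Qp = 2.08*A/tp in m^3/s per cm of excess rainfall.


SCS formula: Qp = 2.08 * A / tp.
Qp = 2.08 * 111 / 1.4
   = 230.88 / 1.4
   = 164.91 m^3/s per cm.

164.91


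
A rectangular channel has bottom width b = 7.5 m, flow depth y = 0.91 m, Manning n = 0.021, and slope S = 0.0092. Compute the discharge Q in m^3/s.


For a rectangular channel, the cross-sectional area A = b * y = 7.5 * 0.91 = 6.83 m^2.
The wetted perimeter P = b + 2y = 7.5 + 2*0.91 = 9.32 m.
Hydraulic radius R = A/P = 6.83/9.32 = 0.7323 m.
Velocity V = (1/n)*R^(2/3)*S^(1/2) = (1/0.021)*0.7323^(2/3)*0.0092^(1/2) = 3.7108 m/s.
Discharge Q = A * V = 6.83 * 3.7108 = 25.326 m^3/s.

25.326


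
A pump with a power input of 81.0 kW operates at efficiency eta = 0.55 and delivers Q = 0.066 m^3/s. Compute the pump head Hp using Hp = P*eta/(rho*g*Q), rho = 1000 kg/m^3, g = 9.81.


Pump head formula: Hp = P * eta / (rho * g * Q).
Numerator: P * eta = 81.0 * 1000 * 0.55 = 44550.0 W.
Denominator: rho * g * Q = 1000 * 9.81 * 0.066 = 647.46.
Hp = 44550.0 / 647.46 = 68.81 m.

68.81


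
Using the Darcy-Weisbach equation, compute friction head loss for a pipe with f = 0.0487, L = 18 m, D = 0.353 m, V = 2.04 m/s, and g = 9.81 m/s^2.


Darcy-Weisbach equation: h_f = f * (L/D) * V^2/(2g).
f * L/D = 0.0487 * 18/0.353 = 2.4833.
V^2/(2g) = 2.04^2 / (2*9.81) = 4.1616 / 19.62 = 0.2121 m.
h_f = 2.4833 * 0.2121 = 0.527 m.

0.527


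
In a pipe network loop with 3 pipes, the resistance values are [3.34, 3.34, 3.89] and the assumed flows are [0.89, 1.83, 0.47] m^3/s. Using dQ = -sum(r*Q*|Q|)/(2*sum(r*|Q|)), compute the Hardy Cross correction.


Numerator terms (r*Q*|Q|): 3.34*0.89*|0.89| = 2.6456; 3.34*1.83*|1.83| = 11.1853; 3.89*0.47*|0.47| = 0.8593.
Sum of numerator = 14.6902.
Denominator terms (r*|Q|): 3.34*|0.89| = 2.9726; 3.34*|1.83| = 6.1122; 3.89*|0.47| = 1.8283.
2 * sum of denominator = 2 * 10.9131 = 21.8262.
dQ = -14.6902 / 21.8262 = -0.6731 m^3/s.

-0.6731


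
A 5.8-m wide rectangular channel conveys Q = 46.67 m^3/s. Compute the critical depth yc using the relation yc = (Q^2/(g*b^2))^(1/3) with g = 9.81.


Using yc = (Q^2 / (g * b^2))^(1/3):
Q^2 = 46.67^2 = 2178.09.
g * b^2 = 9.81 * 5.8^2 = 9.81 * 33.64 = 330.01.
Q^2 / (g*b^2) = 2178.09 / 330.01 = 6.6001.
yc = 6.6001^(1/3) = 1.8758 m.

1.8758


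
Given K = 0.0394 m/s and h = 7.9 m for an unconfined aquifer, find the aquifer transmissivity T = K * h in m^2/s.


Transmissivity is defined as T = K * h.
T = 0.0394 * 7.9
  = 0.3113 m^2/s.

0.3113


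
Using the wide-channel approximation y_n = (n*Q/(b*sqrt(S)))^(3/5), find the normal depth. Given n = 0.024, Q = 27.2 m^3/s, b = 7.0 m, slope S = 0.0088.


We use the wide-channel approximation y_n = (n*Q/(b*sqrt(S)))^(3/5).
sqrt(S) = sqrt(0.0088) = 0.093808.
Numerator: n*Q = 0.024 * 27.2 = 0.6528.
Denominator: b*sqrt(S) = 7.0 * 0.093808 = 0.656656.
arg = 0.9941.
y_n = 0.9941^(3/5) = 0.9965 m.

0.9965


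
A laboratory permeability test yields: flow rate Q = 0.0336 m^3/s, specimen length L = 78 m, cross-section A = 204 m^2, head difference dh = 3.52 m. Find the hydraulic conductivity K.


From K = Q*L / (A*dh):
Numerator: Q*L = 0.0336 * 78 = 2.6208.
Denominator: A*dh = 204 * 3.52 = 718.08.
K = 2.6208 / 718.08 = 0.00365 m/s.

0.00365


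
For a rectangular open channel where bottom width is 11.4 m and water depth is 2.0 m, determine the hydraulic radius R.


For a rectangular section:
Flow area A = b * y = 11.4 * 2.0 = 22.8 m^2.
Wetted perimeter P = b + 2y = 11.4 + 2*2.0 = 15.4 m.
Hydraulic radius R = A/P = 22.8 / 15.4 = 1.4805 m.

1.4805


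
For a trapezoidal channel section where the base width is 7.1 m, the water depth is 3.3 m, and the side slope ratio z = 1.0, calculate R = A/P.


For a trapezoidal section with side slope z:
A = (b + z*y)*y = (7.1 + 1.0*3.3)*3.3 = 34.32 m^2.
P = b + 2*y*sqrt(1 + z^2) = 7.1 + 2*3.3*sqrt(1 + 1.0^2) = 16.434 m.
R = A/P = 34.32 / 16.434 = 2.0884 m.

2.0884


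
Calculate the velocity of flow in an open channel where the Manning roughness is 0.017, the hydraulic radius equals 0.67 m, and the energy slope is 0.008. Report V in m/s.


Manning's equation gives V = (1/n) * R^(2/3) * S^(1/2).
First, compute R^(2/3) = 0.67^(2/3) = 0.7657.
Next, S^(1/2) = 0.008^(1/2) = 0.089443.
Then 1/n = 1/0.017 = 58.82.
V = 58.82 * 0.7657 * 0.089443 = 4.0285 m/s.

4.0285


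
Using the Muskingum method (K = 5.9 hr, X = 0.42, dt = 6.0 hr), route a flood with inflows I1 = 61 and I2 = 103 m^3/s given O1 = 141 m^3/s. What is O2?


Muskingum coefficients:
denom = 2*K*(1-X) + dt = 2*5.9*(1-0.42) + 6.0 = 12.844.
C0 = (dt - 2*K*X)/denom = (6.0 - 2*5.9*0.42)/12.844 = 0.0813.
C1 = (dt + 2*K*X)/denom = (6.0 + 2*5.9*0.42)/12.844 = 0.853.
C2 = (2*K*(1-X) - dt)/denom = 0.0657.
O2 = C0*I2 + C1*I1 + C2*O1
   = 0.0813*103 + 0.853*61 + 0.0657*141
   = 69.67 m^3/s.

69.67


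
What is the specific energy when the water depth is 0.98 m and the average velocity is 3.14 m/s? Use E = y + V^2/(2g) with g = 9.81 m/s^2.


Specific energy E = y + V^2/(2g).
Velocity head = V^2/(2g) = 3.14^2 / (2*9.81) = 9.8596 / 19.62 = 0.5025 m.
E = 0.98 + 0.5025 = 1.4825 m.

1.4825


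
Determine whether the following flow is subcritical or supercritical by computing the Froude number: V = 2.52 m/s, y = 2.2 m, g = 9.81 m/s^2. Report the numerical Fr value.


The Froude number is defined as Fr = V / sqrt(g*y).
g*y = 9.81 * 2.2 = 21.582.
sqrt(g*y) = sqrt(21.582) = 4.6456.
Fr = 2.52 / 4.6456 = 0.5424.
Since Fr < 1, the flow is subcritical.

0.5424


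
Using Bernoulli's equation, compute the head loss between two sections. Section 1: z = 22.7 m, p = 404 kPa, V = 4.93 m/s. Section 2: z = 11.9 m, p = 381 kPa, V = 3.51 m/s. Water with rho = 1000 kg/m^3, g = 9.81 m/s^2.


Total head at each section: H = z + p/(rho*g) + V^2/(2g).
H1 = 22.7 + 404*1000/(1000*9.81) + 4.93^2/(2*9.81)
   = 22.7 + 41.182 + 1.2388
   = 65.121 m.
H2 = 11.9 + 381*1000/(1000*9.81) + 3.51^2/(2*9.81)
   = 11.9 + 38.838 + 0.6279
   = 51.366 m.
h_L = H1 - H2 = 65.121 - 51.366 = 13.755 m.

13.755


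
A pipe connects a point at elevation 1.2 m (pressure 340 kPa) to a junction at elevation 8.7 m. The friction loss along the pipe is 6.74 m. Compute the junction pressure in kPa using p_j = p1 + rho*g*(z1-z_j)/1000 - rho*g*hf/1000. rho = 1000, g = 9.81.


Junction pressure: p_j = p1 + rho*g*(z1 - z_j)/1000 - rho*g*hf/1000.
Elevation term = 1000*9.81*(1.2 - 8.7)/1000 = -73.575 kPa.
Friction term = 1000*9.81*6.74/1000 = 66.119 kPa.
p_j = 340 + -73.575 - 66.119 = 200.31 kPa.

200.31


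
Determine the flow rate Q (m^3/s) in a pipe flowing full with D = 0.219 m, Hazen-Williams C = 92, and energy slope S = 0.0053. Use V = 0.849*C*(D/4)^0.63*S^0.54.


For a full circular pipe, R = D/4 = 0.219/4 = 0.0548 m.
V = 0.849 * 92 * 0.0548^0.63 * 0.0053^0.54
  = 0.849 * 92 * 0.160392 * 0.059035
  = 0.7396 m/s.
Pipe area A = pi*D^2/4 = pi*0.219^2/4 = 0.0377 m^2.
Q = A * V = 0.0377 * 0.7396 = 0.0279 m^3/s.

0.0279


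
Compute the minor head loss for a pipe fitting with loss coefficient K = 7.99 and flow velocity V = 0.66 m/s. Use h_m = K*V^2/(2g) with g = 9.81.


Minor loss formula: h_m = K * V^2/(2g).
V^2 = 0.66^2 = 0.4356.
V^2/(2g) = 0.4356 / 19.62 = 0.0222 m.
h_m = 7.99 * 0.0222 = 0.1774 m.

0.1774


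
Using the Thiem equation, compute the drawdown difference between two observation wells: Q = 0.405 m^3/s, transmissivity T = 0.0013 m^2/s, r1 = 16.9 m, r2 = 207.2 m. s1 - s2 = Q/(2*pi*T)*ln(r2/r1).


Thiem equation: s1 - s2 = Q/(2*pi*T) * ln(r2/r1).
ln(r2/r1) = ln(207.2/16.9) = 2.5064.
Q/(2*pi*T) = 0.405 / (2*pi*0.0013) = 0.405 / 0.0082 = 49.5829.
s1 - s2 = 49.5829 * 2.5064 = 124.2731 m.

124.2731


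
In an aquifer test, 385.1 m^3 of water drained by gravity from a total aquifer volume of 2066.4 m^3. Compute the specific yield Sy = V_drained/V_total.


Specific yield Sy = Volume drained / Total volume.
Sy = 385.1 / 2066.4
   = 0.1864.

0.1864


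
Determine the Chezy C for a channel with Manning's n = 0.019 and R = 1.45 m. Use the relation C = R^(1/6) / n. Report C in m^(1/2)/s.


The Chezy coefficient relates to Manning's n through C = R^(1/6) / n.
R^(1/6) = 1.45^(1/6) = 1.063885.
C = 1.063885 / 0.019 = 55.99 m^(1/2)/s.

55.99


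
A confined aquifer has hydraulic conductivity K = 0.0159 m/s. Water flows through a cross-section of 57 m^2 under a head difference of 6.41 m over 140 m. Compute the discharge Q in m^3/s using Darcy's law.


Darcy's law: Q = K * A * i, where i = dh/L.
Hydraulic gradient i = 6.41 / 140 = 0.045786.
Q = 0.0159 * 57 * 0.045786
  = 0.0415 m^3/s.

0.0415


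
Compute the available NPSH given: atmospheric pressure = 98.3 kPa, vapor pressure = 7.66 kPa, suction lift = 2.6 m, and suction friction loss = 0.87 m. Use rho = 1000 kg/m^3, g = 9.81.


NPSHa = p_atm/(rho*g) - z_s - hf_s - p_vap/(rho*g).
p_atm/(rho*g) = 98.3*1000 / (1000*9.81) = 10.02 m.
p_vap/(rho*g) = 7.66*1000 / (1000*9.81) = 0.781 m.
NPSHa = 10.02 - 2.6 - 0.87 - 0.781
      = 5.77 m.

5.77


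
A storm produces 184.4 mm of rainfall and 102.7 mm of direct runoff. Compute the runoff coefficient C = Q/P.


The runoff coefficient C = runoff depth / rainfall depth.
C = 102.7 / 184.4
  = 0.5569.

0.5569


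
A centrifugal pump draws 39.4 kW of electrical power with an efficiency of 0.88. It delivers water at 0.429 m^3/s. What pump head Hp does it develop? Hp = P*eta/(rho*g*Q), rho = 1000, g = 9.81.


Pump head formula: Hp = P * eta / (rho * g * Q).
Numerator: P * eta = 39.4 * 1000 * 0.88 = 34672.0 W.
Denominator: rho * g * Q = 1000 * 9.81 * 0.429 = 4208.49.
Hp = 34672.0 / 4208.49 = 8.24 m.

8.24


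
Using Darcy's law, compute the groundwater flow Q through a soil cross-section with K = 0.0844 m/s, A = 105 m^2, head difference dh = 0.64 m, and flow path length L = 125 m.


Darcy's law: Q = K * A * i, where i = dh/L.
Hydraulic gradient i = 0.64 / 125 = 0.00512.
Q = 0.0844 * 105 * 0.00512
  = 0.0454 m^3/s.

0.0454


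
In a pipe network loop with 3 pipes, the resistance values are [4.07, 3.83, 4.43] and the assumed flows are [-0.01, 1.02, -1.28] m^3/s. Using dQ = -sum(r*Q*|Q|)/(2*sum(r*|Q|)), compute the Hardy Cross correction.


Numerator terms (r*Q*|Q|): 4.07*-0.01*|-0.01| = -0.0004; 3.83*1.02*|1.02| = 3.9847; 4.43*-1.28*|-1.28| = -7.2581.
Sum of numerator = -3.2738.
Denominator terms (r*|Q|): 4.07*|-0.01| = 0.0407; 3.83*|1.02| = 3.9066; 4.43*|-1.28| = 5.6704.
2 * sum of denominator = 2 * 9.6177 = 19.2354.
dQ = --3.2738 / 19.2354 = 0.1702 m^3/s.

0.1702


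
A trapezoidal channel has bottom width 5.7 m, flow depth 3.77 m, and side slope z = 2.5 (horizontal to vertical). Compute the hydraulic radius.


For a trapezoidal section with side slope z:
A = (b + z*y)*y = (5.7 + 2.5*3.77)*3.77 = 57.021 m^2.
P = b + 2*y*sqrt(1 + z^2) = 5.7 + 2*3.77*sqrt(1 + 2.5^2) = 26.002 m.
R = A/P = 57.021 / 26.002 = 2.193 m.

2.193


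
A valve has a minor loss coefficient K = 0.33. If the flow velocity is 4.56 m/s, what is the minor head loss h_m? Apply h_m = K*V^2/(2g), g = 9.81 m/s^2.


Minor loss formula: h_m = K * V^2/(2g).
V^2 = 4.56^2 = 20.7936.
V^2/(2g) = 20.7936 / 19.62 = 1.0598 m.
h_m = 0.33 * 1.0598 = 0.3497 m.

0.3497


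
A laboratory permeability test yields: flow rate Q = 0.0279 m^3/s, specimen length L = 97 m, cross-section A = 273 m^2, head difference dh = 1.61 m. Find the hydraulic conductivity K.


From K = Q*L / (A*dh):
Numerator: Q*L = 0.0279 * 97 = 2.7063.
Denominator: A*dh = 273 * 1.61 = 439.53.
K = 2.7063 / 439.53 = 0.006157 m/s.

0.006157


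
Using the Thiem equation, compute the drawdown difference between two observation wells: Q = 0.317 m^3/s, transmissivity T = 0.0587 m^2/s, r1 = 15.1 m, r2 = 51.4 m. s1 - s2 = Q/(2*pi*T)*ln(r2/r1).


Thiem equation: s1 - s2 = Q/(2*pi*T) * ln(r2/r1).
ln(r2/r1) = ln(51.4/15.1) = 1.2249.
Q/(2*pi*T) = 0.317 / (2*pi*0.0587) = 0.317 / 0.3688 = 0.8595.
s1 - s2 = 0.8595 * 1.2249 = 1.0528 m.

1.0528


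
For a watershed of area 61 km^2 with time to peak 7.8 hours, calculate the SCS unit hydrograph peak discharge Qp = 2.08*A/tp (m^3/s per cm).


SCS formula: Qp = 2.08 * A / tp.
Qp = 2.08 * 61 / 7.8
   = 126.88 / 7.8
   = 16.27 m^3/s per cm.

16.27


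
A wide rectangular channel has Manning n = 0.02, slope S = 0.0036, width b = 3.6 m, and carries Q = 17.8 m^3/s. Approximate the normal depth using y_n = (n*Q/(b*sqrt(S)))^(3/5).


We use the wide-channel approximation y_n = (n*Q/(b*sqrt(S)))^(3/5).
sqrt(S) = sqrt(0.0036) = 0.06.
Numerator: n*Q = 0.02 * 17.8 = 0.356.
Denominator: b*sqrt(S) = 3.6 * 0.06 = 0.216.
arg = 1.6481.
y_n = 1.6481^(3/5) = 1.3496 m.

1.3496


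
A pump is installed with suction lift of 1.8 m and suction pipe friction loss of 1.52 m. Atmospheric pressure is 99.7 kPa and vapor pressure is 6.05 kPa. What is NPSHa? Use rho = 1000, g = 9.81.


NPSHa = p_atm/(rho*g) - z_s - hf_s - p_vap/(rho*g).
p_atm/(rho*g) = 99.7*1000 / (1000*9.81) = 10.163 m.
p_vap/(rho*g) = 6.05*1000 / (1000*9.81) = 0.617 m.
NPSHa = 10.163 - 1.8 - 1.52 - 0.617
      = 6.23 m.

6.23


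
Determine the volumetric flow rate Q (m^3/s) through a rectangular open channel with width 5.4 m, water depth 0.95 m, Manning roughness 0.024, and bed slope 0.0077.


For a rectangular channel, the cross-sectional area A = b * y = 5.4 * 0.95 = 5.13 m^2.
The wetted perimeter P = b + 2y = 5.4 + 2*0.95 = 7.3 m.
Hydraulic radius R = A/P = 5.13/7.3 = 0.7027 m.
Velocity V = (1/n)*R^(2/3)*S^(1/2) = (1/0.024)*0.7027^(2/3)*0.0077^(1/2) = 2.89 m/s.
Discharge Q = A * V = 5.13 * 2.89 = 14.826 m^3/s.

14.826


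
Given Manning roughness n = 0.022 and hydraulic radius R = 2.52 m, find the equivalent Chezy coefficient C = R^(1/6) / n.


The Chezy coefficient relates to Manning's n through C = R^(1/6) / n.
R^(1/6) = 2.52^(1/6) = 1.166541.
C = 1.166541 / 0.022 = 53.02 m^(1/2)/s.

53.02


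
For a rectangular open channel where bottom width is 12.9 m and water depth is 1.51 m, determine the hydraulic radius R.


For a rectangular section:
Flow area A = b * y = 12.9 * 1.51 = 19.48 m^2.
Wetted perimeter P = b + 2y = 12.9 + 2*1.51 = 15.92 m.
Hydraulic radius R = A/P = 19.48 / 15.92 = 1.2236 m.

1.2236


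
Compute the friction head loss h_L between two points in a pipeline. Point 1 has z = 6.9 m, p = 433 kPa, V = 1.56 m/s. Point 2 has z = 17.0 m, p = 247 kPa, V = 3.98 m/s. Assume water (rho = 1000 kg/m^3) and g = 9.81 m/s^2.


Total head at each section: H = z + p/(rho*g) + V^2/(2g).
H1 = 6.9 + 433*1000/(1000*9.81) + 1.56^2/(2*9.81)
   = 6.9 + 44.139 + 0.124
   = 51.163 m.
H2 = 17.0 + 247*1000/(1000*9.81) + 3.98^2/(2*9.81)
   = 17.0 + 25.178 + 0.8074
   = 42.986 m.
h_L = H1 - H2 = 51.163 - 42.986 = 8.177 m.

8.177


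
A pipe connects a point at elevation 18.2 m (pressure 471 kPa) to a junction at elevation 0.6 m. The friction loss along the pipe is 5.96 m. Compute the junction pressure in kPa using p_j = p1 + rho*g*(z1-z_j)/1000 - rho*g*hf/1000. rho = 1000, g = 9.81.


Junction pressure: p_j = p1 + rho*g*(z1 - z_j)/1000 - rho*g*hf/1000.
Elevation term = 1000*9.81*(18.2 - 0.6)/1000 = 172.656 kPa.
Friction term = 1000*9.81*5.96/1000 = 58.468 kPa.
p_j = 471 + 172.656 - 58.468 = 585.19 kPa.

585.19


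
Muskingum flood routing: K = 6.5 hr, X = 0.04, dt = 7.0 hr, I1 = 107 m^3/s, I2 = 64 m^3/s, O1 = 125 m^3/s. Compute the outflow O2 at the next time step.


Muskingum coefficients:
denom = 2*K*(1-X) + dt = 2*6.5*(1-0.04) + 7.0 = 19.48.
C0 = (dt - 2*K*X)/denom = (7.0 - 2*6.5*0.04)/19.48 = 0.3326.
C1 = (dt + 2*K*X)/denom = (7.0 + 2*6.5*0.04)/19.48 = 0.386.
C2 = (2*K*(1-X) - dt)/denom = 0.2813.
O2 = C0*I2 + C1*I1 + C2*O1
   = 0.3326*64 + 0.386*107 + 0.2813*125
   = 97.76 m^3/s.

97.76


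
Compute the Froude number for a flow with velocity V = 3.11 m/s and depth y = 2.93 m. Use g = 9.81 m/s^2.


The Froude number is defined as Fr = V / sqrt(g*y).
g*y = 9.81 * 2.93 = 28.7433.
sqrt(g*y) = sqrt(28.7433) = 5.3613.
Fr = 3.11 / 5.3613 = 0.5801.

0.5801


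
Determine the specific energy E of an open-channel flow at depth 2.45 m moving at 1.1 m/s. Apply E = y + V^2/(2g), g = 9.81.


Specific energy E = y + V^2/(2g).
Velocity head = V^2/(2g) = 1.1^2 / (2*9.81) = 1.21 / 19.62 = 0.0617 m.
E = 2.45 + 0.0617 = 2.5117 m.

2.5117


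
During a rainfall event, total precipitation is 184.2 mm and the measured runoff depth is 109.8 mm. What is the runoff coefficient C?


The runoff coefficient C = runoff depth / rainfall depth.
C = 109.8 / 184.2
  = 0.5961.

0.5961


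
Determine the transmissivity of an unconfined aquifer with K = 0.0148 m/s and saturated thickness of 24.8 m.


Transmissivity is defined as T = K * h.
T = 0.0148 * 24.8
  = 0.367 m^2/s.

0.367


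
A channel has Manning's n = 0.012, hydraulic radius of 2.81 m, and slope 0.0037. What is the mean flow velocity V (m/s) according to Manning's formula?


Manning's equation gives V = (1/n) * R^(2/3) * S^(1/2).
First, compute R^(2/3) = 2.81^(2/3) = 1.9913.
Next, S^(1/2) = 0.0037^(1/2) = 0.060828.
Then 1/n = 1/0.012 = 83.33.
V = 83.33 * 1.9913 * 0.060828 = 10.0939 m/s.

10.0939


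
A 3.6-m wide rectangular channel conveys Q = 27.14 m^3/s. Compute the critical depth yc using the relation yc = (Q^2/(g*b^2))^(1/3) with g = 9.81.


Using yc = (Q^2 / (g * b^2))^(1/3):
Q^2 = 27.14^2 = 736.58.
g * b^2 = 9.81 * 3.6^2 = 9.81 * 12.96 = 127.14.
Q^2 / (g*b^2) = 736.58 / 127.14 = 5.7935.
yc = 5.7935^(1/3) = 1.796 m.

1.796


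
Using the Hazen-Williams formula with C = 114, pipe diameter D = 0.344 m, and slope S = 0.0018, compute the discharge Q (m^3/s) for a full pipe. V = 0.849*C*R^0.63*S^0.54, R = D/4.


For a full circular pipe, R = D/4 = 0.344/4 = 0.086 m.
V = 0.849 * 114 * 0.086^0.63 * 0.0018^0.54
  = 0.849 * 114 * 0.213174 * 0.032949
  = 0.6798 m/s.
Pipe area A = pi*D^2/4 = pi*0.344^2/4 = 0.0929 m^2.
Q = A * V = 0.0929 * 0.6798 = 0.0632 m^3/s.

0.0632


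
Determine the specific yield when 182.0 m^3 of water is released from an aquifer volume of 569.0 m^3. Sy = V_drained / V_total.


Specific yield Sy = Volume drained / Total volume.
Sy = 182.0 / 569.0
   = 0.3199.

0.3199


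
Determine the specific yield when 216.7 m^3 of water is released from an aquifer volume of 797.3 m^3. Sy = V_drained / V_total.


Specific yield Sy = Volume drained / Total volume.
Sy = 216.7 / 797.3
   = 0.2718.

0.2718


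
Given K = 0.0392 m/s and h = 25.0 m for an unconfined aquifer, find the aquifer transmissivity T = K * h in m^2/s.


Transmissivity is defined as T = K * h.
T = 0.0392 * 25.0
  = 0.98 m^2/s.

0.98


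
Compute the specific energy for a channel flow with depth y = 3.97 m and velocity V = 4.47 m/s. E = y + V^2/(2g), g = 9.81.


Specific energy E = y + V^2/(2g).
Velocity head = V^2/(2g) = 4.47^2 / (2*9.81) = 19.9809 / 19.62 = 1.0184 m.
E = 3.97 + 1.0184 = 4.9884 m.

4.9884


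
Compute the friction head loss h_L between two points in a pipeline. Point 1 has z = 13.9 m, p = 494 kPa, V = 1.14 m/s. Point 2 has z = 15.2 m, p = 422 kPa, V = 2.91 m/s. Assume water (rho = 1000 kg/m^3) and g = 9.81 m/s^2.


Total head at each section: H = z + p/(rho*g) + V^2/(2g).
H1 = 13.9 + 494*1000/(1000*9.81) + 1.14^2/(2*9.81)
   = 13.9 + 50.357 + 0.0662
   = 64.323 m.
H2 = 15.2 + 422*1000/(1000*9.81) + 2.91^2/(2*9.81)
   = 15.2 + 43.017 + 0.4316
   = 58.649 m.
h_L = H1 - H2 = 64.323 - 58.649 = 5.674 m.

5.674


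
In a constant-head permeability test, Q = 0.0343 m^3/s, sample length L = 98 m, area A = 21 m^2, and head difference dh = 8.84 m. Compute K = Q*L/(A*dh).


From K = Q*L / (A*dh):
Numerator: Q*L = 0.0343 * 98 = 3.3614.
Denominator: A*dh = 21 * 8.84 = 185.64.
K = 3.3614 / 185.64 = 0.018107 m/s.

0.018107


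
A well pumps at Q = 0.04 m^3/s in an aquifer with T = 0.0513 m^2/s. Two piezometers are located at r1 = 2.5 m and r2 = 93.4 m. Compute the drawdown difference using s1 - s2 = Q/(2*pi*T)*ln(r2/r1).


Thiem equation: s1 - s2 = Q/(2*pi*T) * ln(r2/r1).
ln(r2/r1) = ln(93.4/2.5) = 3.6206.
Q/(2*pi*T) = 0.04 / (2*pi*0.0513) = 0.04 / 0.3223 = 0.1241.
s1 - s2 = 0.1241 * 3.6206 = 0.4493 m.

0.4493


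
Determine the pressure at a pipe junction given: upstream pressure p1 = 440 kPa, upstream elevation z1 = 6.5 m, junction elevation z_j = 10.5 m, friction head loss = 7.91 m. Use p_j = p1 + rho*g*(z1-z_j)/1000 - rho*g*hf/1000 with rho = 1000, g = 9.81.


Junction pressure: p_j = p1 + rho*g*(z1 - z_j)/1000 - rho*g*hf/1000.
Elevation term = 1000*9.81*(6.5 - 10.5)/1000 = -39.24 kPa.
Friction term = 1000*9.81*7.91/1000 = 77.597 kPa.
p_j = 440 + -39.24 - 77.597 = 323.16 kPa.

323.16


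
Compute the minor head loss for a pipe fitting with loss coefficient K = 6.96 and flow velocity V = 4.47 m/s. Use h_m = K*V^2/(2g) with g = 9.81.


Minor loss formula: h_m = K * V^2/(2g).
V^2 = 4.47^2 = 19.9809.
V^2/(2g) = 19.9809 / 19.62 = 1.0184 m.
h_m = 6.96 * 1.0184 = 7.088 m.

7.088


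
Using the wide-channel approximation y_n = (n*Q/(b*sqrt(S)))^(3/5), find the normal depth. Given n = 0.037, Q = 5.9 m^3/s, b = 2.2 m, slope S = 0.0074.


We use the wide-channel approximation y_n = (n*Q/(b*sqrt(S)))^(3/5).
sqrt(S) = sqrt(0.0074) = 0.086023.
Numerator: n*Q = 0.037 * 5.9 = 0.2183.
Denominator: b*sqrt(S) = 2.2 * 0.086023 = 0.189251.
arg = 1.1535.
y_n = 1.1535^(3/5) = 1.0895 m.

1.0895


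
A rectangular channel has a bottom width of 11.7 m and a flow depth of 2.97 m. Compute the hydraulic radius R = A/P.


For a rectangular section:
Flow area A = b * y = 11.7 * 2.97 = 34.75 m^2.
Wetted perimeter P = b + 2y = 11.7 + 2*2.97 = 17.64 m.
Hydraulic radius R = A/P = 34.75 / 17.64 = 1.9699 m.

1.9699


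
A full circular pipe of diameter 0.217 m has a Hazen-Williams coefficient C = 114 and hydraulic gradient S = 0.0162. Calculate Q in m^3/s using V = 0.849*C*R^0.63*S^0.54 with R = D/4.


For a full circular pipe, R = D/4 = 0.217/4 = 0.0542 m.
V = 0.849 * 114 * 0.0542^0.63 * 0.0162^0.54
  = 0.849 * 114 * 0.159467 * 0.107929
  = 1.6658 m/s.
Pipe area A = pi*D^2/4 = pi*0.217^2/4 = 0.037 m^2.
Q = A * V = 0.037 * 1.6658 = 0.0616 m^3/s.

0.0616


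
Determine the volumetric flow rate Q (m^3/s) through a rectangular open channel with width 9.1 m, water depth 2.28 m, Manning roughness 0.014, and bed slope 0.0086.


For a rectangular channel, the cross-sectional area A = b * y = 9.1 * 2.28 = 20.75 m^2.
The wetted perimeter P = b + 2y = 9.1 + 2*2.28 = 13.66 m.
Hydraulic radius R = A/P = 20.75/13.66 = 1.5189 m.
Velocity V = (1/n)*R^(2/3)*S^(1/2) = (1/0.014)*1.5189^(2/3)*0.0086^(1/2) = 8.7526 m/s.
Discharge Q = A * V = 20.75 * 8.7526 = 181.599 m^3/s.

181.599


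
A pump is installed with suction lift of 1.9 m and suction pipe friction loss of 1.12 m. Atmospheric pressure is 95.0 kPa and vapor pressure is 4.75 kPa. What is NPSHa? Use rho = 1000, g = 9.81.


NPSHa = p_atm/(rho*g) - z_s - hf_s - p_vap/(rho*g).
p_atm/(rho*g) = 95.0*1000 / (1000*9.81) = 9.684 m.
p_vap/(rho*g) = 4.75*1000 / (1000*9.81) = 0.484 m.
NPSHa = 9.684 - 1.9 - 1.12 - 0.484
      = 6.18 m.

6.18


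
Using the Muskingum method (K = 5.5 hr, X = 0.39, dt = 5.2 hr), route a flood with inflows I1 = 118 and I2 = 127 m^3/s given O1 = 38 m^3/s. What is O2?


Muskingum coefficients:
denom = 2*K*(1-X) + dt = 2*5.5*(1-0.39) + 5.2 = 11.91.
C0 = (dt - 2*K*X)/denom = (5.2 - 2*5.5*0.39)/11.91 = 0.0764.
C1 = (dt + 2*K*X)/denom = (5.2 + 2*5.5*0.39)/11.91 = 0.7968.
C2 = (2*K*(1-X) - dt)/denom = 0.1268.
O2 = C0*I2 + C1*I1 + C2*O1
   = 0.0764*127 + 0.7968*118 + 0.1268*38
   = 108.54 m^3/s.

108.54


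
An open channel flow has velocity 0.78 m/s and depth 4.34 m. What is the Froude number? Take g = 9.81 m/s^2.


The Froude number is defined as Fr = V / sqrt(g*y).
g*y = 9.81 * 4.34 = 42.5754.
sqrt(g*y) = sqrt(42.5754) = 6.525.
Fr = 0.78 / 6.525 = 0.1195.

0.1195


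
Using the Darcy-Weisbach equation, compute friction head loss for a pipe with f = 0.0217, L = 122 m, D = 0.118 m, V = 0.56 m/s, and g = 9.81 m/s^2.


Darcy-Weisbach equation: h_f = f * (L/D) * V^2/(2g).
f * L/D = 0.0217 * 122/0.118 = 22.4356.
V^2/(2g) = 0.56^2 / (2*9.81) = 0.3136 / 19.62 = 0.016 m.
h_f = 22.4356 * 0.016 = 0.359 m.

0.359


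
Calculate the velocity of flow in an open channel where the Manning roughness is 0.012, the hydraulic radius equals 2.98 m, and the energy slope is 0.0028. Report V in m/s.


Manning's equation gives V = (1/n) * R^(2/3) * S^(1/2).
First, compute R^(2/3) = 2.98^(2/3) = 2.0708.
Next, S^(1/2) = 0.0028^(1/2) = 0.052915.
Then 1/n = 1/0.012 = 83.33.
V = 83.33 * 2.0708 * 0.052915 = 9.1315 m/s.

9.1315


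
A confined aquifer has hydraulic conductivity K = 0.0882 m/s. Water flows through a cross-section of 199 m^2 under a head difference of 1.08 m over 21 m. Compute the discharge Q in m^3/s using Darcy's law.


Darcy's law: Q = K * A * i, where i = dh/L.
Hydraulic gradient i = 1.08 / 21 = 0.051429.
Q = 0.0882 * 199 * 0.051429
  = 0.9027 m^3/s.

0.9027


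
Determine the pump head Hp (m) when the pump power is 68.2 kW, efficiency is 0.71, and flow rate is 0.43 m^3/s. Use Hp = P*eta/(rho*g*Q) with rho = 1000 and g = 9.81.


Pump head formula: Hp = P * eta / (rho * g * Q).
Numerator: P * eta = 68.2 * 1000 * 0.71 = 48422.0 W.
Denominator: rho * g * Q = 1000 * 9.81 * 0.43 = 4218.3.
Hp = 48422.0 / 4218.3 = 11.48 m.

11.48


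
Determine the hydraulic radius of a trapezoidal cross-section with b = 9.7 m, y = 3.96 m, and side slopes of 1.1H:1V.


For a trapezoidal section with side slope z:
A = (b + z*y)*y = (9.7 + 1.1*3.96)*3.96 = 55.662 m^2.
P = b + 2*y*sqrt(1 + z^2) = 9.7 + 2*3.96*sqrt(1 + 1.1^2) = 21.474 m.
R = A/P = 55.662 / 21.474 = 2.5921 m.

2.5921


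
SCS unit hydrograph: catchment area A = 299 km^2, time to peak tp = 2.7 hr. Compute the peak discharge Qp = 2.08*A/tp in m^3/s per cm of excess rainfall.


SCS formula: Qp = 2.08 * A / tp.
Qp = 2.08 * 299 / 2.7
   = 621.92 / 2.7
   = 230.34 m^3/s per cm.

230.34


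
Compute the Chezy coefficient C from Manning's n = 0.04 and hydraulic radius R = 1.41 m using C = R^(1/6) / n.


The Chezy coefficient relates to Manning's n through C = R^(1/6) / n.
R^(1/6) = 1.41^(1/6) = 1.058936.
C = 1.058936 / 0.04 = 26.47 m^(1/2)/s.

26.47


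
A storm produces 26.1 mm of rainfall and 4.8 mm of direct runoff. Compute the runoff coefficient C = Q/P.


The runoff coefficient C = runoff depth / rainfall depth.
C = 4.8 / 26.1
  = 0.1839.

0.1839


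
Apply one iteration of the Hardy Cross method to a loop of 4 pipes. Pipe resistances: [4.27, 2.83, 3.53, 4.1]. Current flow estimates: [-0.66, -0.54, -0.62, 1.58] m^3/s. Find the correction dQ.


Numerator terms (r*Q*|Q|): 4.27*-0.66*|-0.66| = -1.86; 2.83*-0.54*|-0.54| = -0.8252; 3.53*-0.62*|-0.62| = -1.3569; 4.1*1.58*|1.58| = 10.2352.
Sum of numerator = 6.1931.
Denominator terms (r*|Q|): 4.27*|-0.66| = 2.8182; 2.83*|-0.54| = 1.5282; 3.53*|-0.62| = 2.1886; 4.1*|1.58| = 6.478.
2 * sum of denominator = 2 * 13.013 = 26.026.
dQ = -6.1931 / 26.026 = -0.238 m^3/s.

-0.238


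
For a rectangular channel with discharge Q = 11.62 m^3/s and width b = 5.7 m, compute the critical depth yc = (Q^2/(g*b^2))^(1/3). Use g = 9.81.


Using yc = (Q^2 / (g * b^2))^(1/3):
Q^2 = 11.62^2 = 135.02.
g * b^2 = 9.81 * 5.7^2 = 9.81 * 32.49 = 318.73.
Q^2 / (g*b^2) = 135.02 / 318.73 = 0.4236.
yc = 0.4236^(1/3) = 0.751 m.

0.751


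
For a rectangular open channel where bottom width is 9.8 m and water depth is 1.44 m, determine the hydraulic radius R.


For a rectangular section:
Flow area A = b * y = 9.8 * 1.44 = 14.11 m^2.
Wetted perimeter P = b + 2y = 9.8 + 2*1.44 = 12.68 m.
Hydraulic radius R = A/P = 14.11 / 12.68 = 1.1129 m.

1.1129


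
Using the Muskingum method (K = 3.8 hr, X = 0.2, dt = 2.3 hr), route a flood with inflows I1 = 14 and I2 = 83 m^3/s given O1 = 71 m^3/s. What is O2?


Muskingum coefficients:
denom = 2*K*(1-X) + dt = 2*3.8*(1-0.2) + 2.3 = 8.38.
C0 = (dt - 2*K*X)/denom = (2.3 - 2*3.8*0.2)/8.38 = 0.0931.
C1 = (dt + 2*K*X)/denom = (2.3 + 2*3.8*0.2)/8.38 = 0.4558.
C2 = (2*K*(1-X) - dt)/denom = 0.4511.
O2 = C0*I2 + C1*I1 + C2*O1
   = 0.0931*83 + 0.4558*14 + 0.4511*71
   = 46.13 m^3/s.

46.13


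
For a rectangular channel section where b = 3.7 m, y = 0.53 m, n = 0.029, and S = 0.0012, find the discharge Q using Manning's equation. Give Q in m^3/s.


For a rectangular channel, the cross-sectional area A = b * y = 3.7 * 0.53 = 1.96 m^2.
The wetted perimeter P = b + 2y = 3.7 + 2*0.53 = 4.76 m.
Hydraulic radius R = A/P = 1.96/4.76 = 0.412 m.
Velocity V = (1/n)*R^(2/3)*S^(1/2) = (1/0.029)*0.412^(2/3)*0.0012^(1/2) = 0.6614 m/s.
Discharge Q = A * V = 1.96 * 0.6614 = 1.297 m^3/s.

1.297


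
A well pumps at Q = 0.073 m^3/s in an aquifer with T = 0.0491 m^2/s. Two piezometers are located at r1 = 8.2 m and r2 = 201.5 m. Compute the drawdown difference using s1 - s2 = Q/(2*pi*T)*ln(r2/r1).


Thiem equation: s1 - s2 = Q/(2*pi*T) * ln(r2/r1).
ln(r2/r1) = ln(201.5/8.2) = 3.2017.
Q/(2*pi*T) = 0.073 / (2*pi*0.0491) = 0.073 / 0.3085 = 0.2366.
s1 - s2 = 0.2366 * 3.2017 = 0.7576 m.

0.7576
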